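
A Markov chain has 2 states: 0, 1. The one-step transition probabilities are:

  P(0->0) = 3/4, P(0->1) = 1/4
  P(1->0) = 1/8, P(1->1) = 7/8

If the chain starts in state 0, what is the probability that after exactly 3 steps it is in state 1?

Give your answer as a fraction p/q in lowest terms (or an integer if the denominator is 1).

Computing P^3 by repeated multiplication:
P^1 =
  0: [3/4, 1/4]
  1: [1/8, 7/8]
P^2 =
  0: [19/32, 13/32]
  1: [13/64, 51/64]
P^3 =
  0: [127/256, 129/256]
  1: [129/512, 383/512]

(P^3)[0 -> 1] = 129/256

Answer: 129/256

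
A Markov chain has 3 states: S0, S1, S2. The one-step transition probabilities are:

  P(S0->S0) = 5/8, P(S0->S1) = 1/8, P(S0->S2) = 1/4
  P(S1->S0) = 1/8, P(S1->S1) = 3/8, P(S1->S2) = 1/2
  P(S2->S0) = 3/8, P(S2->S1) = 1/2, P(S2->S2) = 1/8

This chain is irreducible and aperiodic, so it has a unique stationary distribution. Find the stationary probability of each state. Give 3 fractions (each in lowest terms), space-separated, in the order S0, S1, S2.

Answer: 19/48 5/16 7/24

Derivation:
The stationary distribution satisfies pi = pi * P, i.e.:
  pi_S0 = 5/8*pi_S0 + 1/8*pi_S1 + 3/8*pi_S2
  pi_S1 = 1/8*pi_S0 + 3/8*pi_S1 + 1/2*pi_S2
  pi_S2 = 1/4*pi_S0 + 1/2*pi_S1 + 1/8*pi_S2
with normalization: pi_S0 + pi_S1 + pi_S2 = 1.

Using the first 2 balance equations plus normalization, the linear system A*pi = b is:
  [-3/8, 1/8, 3/8] . pi = 0
  [1/8, -5/8, 1/2] . pi = 0
  [1, 1, 1] . pi = 1

Solving yields:
  pi_S0 = 19/48
  pi_S1 = 5/16
  pi_S2 = 7/24

Verification (pi * P):
  19/48*5/8 + 5/16*1/8 + 7/24*3/8 = 19/48 = pi_S0  (ok)
  19/48*1/8 + 5/16*3/8 + 7/24*1/2 = 5/16 = pi_S1  (ok)
  19/48*1/4 + 5/16*1/2 + 7/24*1/8 = 7/24 = pi_S2  (ok)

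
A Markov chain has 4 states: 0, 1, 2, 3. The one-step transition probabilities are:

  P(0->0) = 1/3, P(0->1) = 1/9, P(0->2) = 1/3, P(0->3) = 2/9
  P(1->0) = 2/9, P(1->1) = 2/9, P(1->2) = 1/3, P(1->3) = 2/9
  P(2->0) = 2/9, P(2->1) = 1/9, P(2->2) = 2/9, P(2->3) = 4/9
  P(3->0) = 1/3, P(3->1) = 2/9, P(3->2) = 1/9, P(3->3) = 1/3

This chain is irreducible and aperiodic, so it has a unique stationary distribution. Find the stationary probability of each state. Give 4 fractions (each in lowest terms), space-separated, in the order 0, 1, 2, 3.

The stationary distribution satisfies pi = pi * P, i.e.:
  pi_0 = 1/3*pi_0 + 2/9*pi_1 + 2/9*pi_2 + 1/3*pi_3
  pi_1 = 1/9*pi_0 + 2/9*pi_1 + 1/9*pi_2 + 2/9*pi_3
  pi_2 = 1/3*pi_0 + 1/3*pi_1 + 2/9*pi_2 + 1/9*pi_3
  pi_3 = 2/9*pi_0 + 2/9*pi_1 + 4/9*pi_2 + 1/3*pi_3
with normalization: pi_0 + pi_1 + pi_2 + pi_3 = 1.

Using the first 3 balance equations plus normalization, the linear system A*pi = b is:
  [-2/3, 2/9, 2/9, 1/3] . pi = 0
  [1/9, -7/9, 1/9, 2/9] . pi = 0
  [1/3, 1/3, -7/9, 1/9] . pi = 0
  [1, 1, 1, 1] . pi = 1

Solving yields:
  pi_0 = 97/336
  pi_1 = 55/336
  pi_2 = 5/21
  pi_3 = 13/42

Verification (pi * P):
  97/336*1/3 + 55/336*2/9 + 5/21*2/9 + 13/42*1/3 = 97/336 = pi_0  (ok)
  97/336*1/9 + 55/336*2/9 + 5/21*1/9 + 13/42*2/9 = 55/336 = pi_1  (ok)
  97/336*1/3 + 55/336*1/3 + 5/21*2/9 + 13/42*1/9 = 5/21 = pi_2  (ok)
  97/336*2/9 + 55/336*2/9 + 5/21*4/9 + 13/42*1/3 = 13/42 = pi_3  (ok)

Answer: 97/336 55/336 5/21 13/42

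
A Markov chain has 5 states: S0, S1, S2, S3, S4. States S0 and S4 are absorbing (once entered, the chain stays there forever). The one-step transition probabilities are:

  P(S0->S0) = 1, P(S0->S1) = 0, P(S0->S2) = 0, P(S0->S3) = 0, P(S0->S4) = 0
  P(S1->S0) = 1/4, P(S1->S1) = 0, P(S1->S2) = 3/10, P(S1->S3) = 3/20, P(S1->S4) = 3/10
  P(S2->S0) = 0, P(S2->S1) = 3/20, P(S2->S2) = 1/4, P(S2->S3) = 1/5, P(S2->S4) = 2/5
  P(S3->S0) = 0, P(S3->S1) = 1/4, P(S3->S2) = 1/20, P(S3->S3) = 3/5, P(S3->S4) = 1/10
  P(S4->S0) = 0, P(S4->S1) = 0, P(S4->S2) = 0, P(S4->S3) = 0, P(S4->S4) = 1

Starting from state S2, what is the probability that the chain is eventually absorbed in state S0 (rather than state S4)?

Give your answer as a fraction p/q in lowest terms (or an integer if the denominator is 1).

Answer: 110/911

Derivation:
Let a_i = P(absorbed in S0 | start in state i).
Boundary conditions: a_S0 = 1, a_S4 = 0.
For each transient state i, a_i = sum_j P(i->j) * a_j:
  a_S1 = 1/4*a_S0 + 0*a_S1 + 3/10*a_S2 + 3/20*a_S3 + 3/10*a_S4
  a_S2 = 0*a_S0 + 3/20*a_S1 + 1/4*a_S2 + 1/5*a_S3 + 2/5*a_S4
  a_S3 = 0*a_S0 + 1/4*a_S1 + 1/20*a_S2 + 3/5*a_S3 + 1/10*a_S4

Substituting a_S0 = 1 and a_S4 = 0, rearrange to (I - Q) a = r where r[i] = P(i -> S0):
  [1, -3/10, -3/20] . (a_S1, a_S2, a_S3) = 1/4
  [-3/20, 3/4, -1/5] . (a_S1, a_S2, a_S3) = 0
  [-1/4, -1/20, 2/5] . (a_S1, a_S2, a_S3) = 0

Solving yields:
  a_S1 = 290/911
  a_S2 = 110/911
  a_S3 = 195/911

Starting state is S2, so the absorption probability is a_S2 = 110/911.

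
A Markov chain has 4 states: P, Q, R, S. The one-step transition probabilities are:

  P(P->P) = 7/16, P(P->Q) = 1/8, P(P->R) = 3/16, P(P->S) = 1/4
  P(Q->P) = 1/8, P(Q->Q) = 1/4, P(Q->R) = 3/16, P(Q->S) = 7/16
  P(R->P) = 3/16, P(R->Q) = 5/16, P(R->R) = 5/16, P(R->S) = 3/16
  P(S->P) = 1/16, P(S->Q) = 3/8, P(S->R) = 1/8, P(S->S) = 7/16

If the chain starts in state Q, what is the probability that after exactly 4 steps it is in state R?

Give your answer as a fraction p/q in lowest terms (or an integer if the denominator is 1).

Answer: 6167/32768

Derivation:
Computing P^4 by repeated multiplication:
P^1 =
  P: [7/16, 1/8, 3/16, 1/4]
  Q: [1/8, 1/4, 3/16, 7/16]
  R: [3/16, 5/16, 5/16, 3/16]
  S: [1/16, 3/8, 1/8, 7/16]
P^2 =
  P: [33/128, 61/256, 25/128, 79/256]
  Q: [19/128, 77/256, 47/256, 47/128]
  R: [49/256, 69/256, 55/256, 83/256]
  S: [1/8, 39/128, 45/256, 101/256]
P^3 =
  P: [813/4096, 275/1024, 789/4096, 697/2048]
  Q: [655/4096, 1183/4096, 3/16, 745/2048]
  R: [729/4096, 1147/4096, 795/4096, 1425/4096]
  S: [77/512, 1207/4096, 757/4096, 379/1024]
P^4 =
  P: [2913/16384, 18335/65536, 1559/8192, 23077/65536]
  Q: [10745/65536, 9411/32768, 6167/32768, 23635/65536]
  R: [11207/65536, 18571/65536, 12453/65536, 23305/65536]
  S: [10513/65536, 18941/65536, 6143/32768, 5949/16384]

(P^4)[Q -> R] = 6167/32768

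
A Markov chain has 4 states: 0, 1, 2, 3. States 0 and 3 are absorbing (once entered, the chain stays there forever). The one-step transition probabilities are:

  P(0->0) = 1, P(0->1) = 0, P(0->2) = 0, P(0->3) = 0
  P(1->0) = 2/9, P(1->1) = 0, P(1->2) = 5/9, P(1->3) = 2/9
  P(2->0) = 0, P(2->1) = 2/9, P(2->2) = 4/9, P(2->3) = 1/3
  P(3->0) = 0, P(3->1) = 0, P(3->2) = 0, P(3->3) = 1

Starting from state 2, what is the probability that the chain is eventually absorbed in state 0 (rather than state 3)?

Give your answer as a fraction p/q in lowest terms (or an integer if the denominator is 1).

Answer: 4/35

Derivation:
Let a_i = P(absorbed in 0 | start in state i).
Boundary conditions: a_0 = 1, a_3 = 0.
For each transient state i, a_i = sum_j P(i->j) * a_j:
  a_1 = 2/9*a_0 + 0*a_1 + 5/9*a_2 + 2/9*a_3
  a_2 = 0*a_0 + 2/9*a_1 + 4/9*a_2 + 1/3*a_3

Substituting a_0 = 1 and a_3 = 0, rearrange to (I - Q) a = r where r[i] = P(i -> 0):
  [1, -5/9] . (a_1, a_2) = 2/9
  [-2/9, 5/9] . (a_1, a_2) = 0

Solving yields:
  a_1 = 2/7
  a_2 = 4/35

Starting state is 2, so the absorption probability is a_2 = 4/35.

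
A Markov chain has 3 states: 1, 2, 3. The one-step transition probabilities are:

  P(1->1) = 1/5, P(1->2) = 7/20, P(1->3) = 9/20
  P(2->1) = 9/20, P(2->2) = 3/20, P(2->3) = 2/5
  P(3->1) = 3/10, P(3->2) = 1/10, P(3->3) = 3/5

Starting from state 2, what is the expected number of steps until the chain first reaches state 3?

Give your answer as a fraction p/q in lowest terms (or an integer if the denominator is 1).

Let h_i = expected steps to first reach 3 from state i.
Boundary: h_3 = 0.
First-step equations for the other states:
  h_1 = 1 + 1/5*h_1 + 7/20*h_2 + 9/20*h_3
  h_2 = 1 + 9/20*h_1 + 3/20*h_2 + 2/5*h_3

Substituting h_3 = 0 and rearranging gives the linear system (I - Q) h = 1:
  [4/5, -7/20] . (h_1, h_2) = 1
  [-9/20, 17/20] . (h_1, h_2) = 1

Solving yields:
  h_1 = 480/209
  h_2 = 500/209

Starting state is 2, so the expected hitting time is h_2 = 500/209.

Answer: 500/209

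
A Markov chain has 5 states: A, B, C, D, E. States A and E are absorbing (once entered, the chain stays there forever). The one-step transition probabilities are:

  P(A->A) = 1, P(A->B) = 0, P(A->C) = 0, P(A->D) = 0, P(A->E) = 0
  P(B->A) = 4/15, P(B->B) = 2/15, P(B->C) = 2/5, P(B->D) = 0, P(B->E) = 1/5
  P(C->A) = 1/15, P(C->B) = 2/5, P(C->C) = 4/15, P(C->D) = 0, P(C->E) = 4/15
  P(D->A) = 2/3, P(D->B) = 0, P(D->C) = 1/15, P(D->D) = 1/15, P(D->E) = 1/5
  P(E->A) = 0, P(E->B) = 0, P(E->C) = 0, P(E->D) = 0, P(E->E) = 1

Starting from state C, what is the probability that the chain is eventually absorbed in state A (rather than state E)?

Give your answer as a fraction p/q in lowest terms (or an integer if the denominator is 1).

Let a_i = P(absorbed in A | start in state i).
Boundary conditions: a_A = 1, a_E = 0.
For each transient state i, a_i = sum_j P(i->j) * a_j:
  a_B = 4/15*a_A + 2/15*a_B + 2/5*a_C + 0*a_D + 1/5*a_E
  a_C = 1/15*a_A + 2/5*a_B + 4/15*a_C + 0*a_D + 4/15*a_E
  a_D = 2/3*a_A + 0*a_B + 1/15*a_C + 1/15*a_D + 1/5*a_E

Substituting a_A = 1 and a_E = 0, rearrange to (I - Q) a = r where r[i] = P(i -> A):
  [13/15, -2/5, 0] . (a_B, a_C, a_D) = 4/15
  [-2/5, 11/15, 0] . (a_B, a_C, a_D) = 1/15
  [0, -1/15, 14/15] . (a_B, a_C, a_D) = 2/3

Solving yields:
  a_B = 50/107
  a_C = 37/107
  a_D = 1107/1498

Starting state is C, so the absorption probability is a_C = 37/107.

Answer: 37/107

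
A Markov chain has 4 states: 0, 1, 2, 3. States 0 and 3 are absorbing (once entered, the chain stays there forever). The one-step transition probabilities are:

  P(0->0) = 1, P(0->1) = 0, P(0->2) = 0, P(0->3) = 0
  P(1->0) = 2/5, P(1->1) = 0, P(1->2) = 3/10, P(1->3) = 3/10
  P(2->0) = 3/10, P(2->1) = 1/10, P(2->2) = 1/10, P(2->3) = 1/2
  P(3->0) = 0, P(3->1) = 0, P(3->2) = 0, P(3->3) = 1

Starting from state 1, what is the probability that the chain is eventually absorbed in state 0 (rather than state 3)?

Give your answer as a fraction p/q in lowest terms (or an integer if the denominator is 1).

Answer: 15/29

Derivation:
Let a_i = P(absorbed in 0 | start in state i).
Boundary conditions: a_0 = 1, a_3 = 0.
For each transient state i, a_i = sum_j P(i->j) * a_j:
  a_1 = 2/5*a_0 + 0*a_1 + 3/10*a_2 + 3/10*a_3
  a_2 = 3/10*a_0 + 1/10*a_1 + 1/10*a_2 + 1/2*a_3

Substituting a_0 = 1 and a_3 = 0, rearrange to (I - Q) a = r where r[i] = P(i -> 0):
  [1, -3/10] . (a_1, a_2) = 2/5
  [-1/10, 9/10] . (a_1, a_2) = 3/10

Solving yields:
  a_1 = 15/29
  a_2 = 34/87

Starting state is 1, so the absorption probability is a_1 = 15/29.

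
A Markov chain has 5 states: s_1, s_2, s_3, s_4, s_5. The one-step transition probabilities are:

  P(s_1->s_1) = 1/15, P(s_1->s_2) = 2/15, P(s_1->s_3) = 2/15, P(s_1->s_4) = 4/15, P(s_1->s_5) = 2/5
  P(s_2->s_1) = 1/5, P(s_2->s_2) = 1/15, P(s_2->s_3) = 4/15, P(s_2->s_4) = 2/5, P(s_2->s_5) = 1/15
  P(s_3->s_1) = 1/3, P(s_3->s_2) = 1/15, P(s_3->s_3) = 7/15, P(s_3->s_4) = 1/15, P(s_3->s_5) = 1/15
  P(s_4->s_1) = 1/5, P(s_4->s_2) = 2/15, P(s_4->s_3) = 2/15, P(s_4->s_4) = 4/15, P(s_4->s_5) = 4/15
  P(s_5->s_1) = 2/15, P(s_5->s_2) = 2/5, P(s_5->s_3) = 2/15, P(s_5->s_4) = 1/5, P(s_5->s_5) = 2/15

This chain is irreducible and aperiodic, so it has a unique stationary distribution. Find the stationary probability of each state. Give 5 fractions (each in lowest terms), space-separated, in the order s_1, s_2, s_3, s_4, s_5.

Answer: 4772/24779 3911/24779 5738/24779 5669/24779 4689/24779

Derivation:
The stationary distribution satisfies pi = pi * P, i.e.:
  pi_s_1 = 1/15*pi_s_1 + 1/5*pi_s_2 + 1/3*pi_s_3 + 1/5*pi_s_4 + 2/15*pi_s_5
  pi_s_2 = 2/15*pi_s_1 + 1/15*pi_s_2 + 1/15*pi_s_3 + 2/15*pi_s_4 + 2/5*pi_s_5
  pi_s_3 = 2/15*pi_s_1 + 4/15*pi_s_2 + 7/15*pi_s_3 + 2/15*pi_s_4 + 2/15*pi_s_5
  pi_s_4 = 4/15*pi_s_1 + 2/5*pi_s_2 + 1/15*pi_s_3 + 4/15*pi_s_4 + 1/5*pi_s_5
  pi_s_5 = 2/5*pi_s_1 + 1/15*pi_s_2 + 1/15*pi_s_3 + 4/15*pi_s_4 + 2/15*pi_s_5
with normalization: pi_s_1 + pi_s_2 + pi_s_3 + pi_s_4 + pi_s_5 = 1.

Using the first 4 balance equations plus normalization, the linear system A*pi = b is:
  [-14/15, 1/5, 1/3, 1/5, 2/15] . pi = 0
  [2/15, -14/15, 1/15, 2/15, 2/5] . pi = 0
  [2/15, 4/15, -8/15, 2/15, 2/15] . pi = 0
  [4/15, 2/5, 1/15, -11/15, 1/5] . pi = 0
  [1, 1, 1, 1, 1] . pi = 1

Solving yields:
  pi_s_1 = 4772/24779
  pi_s_2 = 3911/24779
  pi_s_3 = 5738/24779
  pi_s_4 = 5669/24779
  pi_s_5 = 4689/24779

Verification (pi * P):
  4772/24779*1/15 + 3911/24779*1/5 + 5738/24779*1/3 + 5669/24779*1/5 + 4689/24779*2/15 = 4772/24779 = pi_s_1  (ok)
  4772/24779*2/15 + 3911/24779*1/15 + 5738/24779*1/15 + 5669/24779*2/15 + 4689/24779*2/5 = 3911/24779 = pi_s_2  (ok)
  4772/24779*2/15 + 3911/24779*4/15 + 5738/24779*7/15 + 5669/24779*2/15 + 4689/24779*2/15 = 5738/24779 = pi_s_3  (ok)
  4772/24779*4/15 + 3911/24779*2/5 + 5738/24779*1/15 + 5669/24779*4/15 + 4689/24779*1/5 = 5669/24779 = pi_s_4  (ok)
  4772/24779*2/5 + 3911/24779*1/15 + 5738/24779*1/15 + 5669/24779*4/15 + 4689/24779*2/15 = 4689/24779 = pi_s_5  (ok)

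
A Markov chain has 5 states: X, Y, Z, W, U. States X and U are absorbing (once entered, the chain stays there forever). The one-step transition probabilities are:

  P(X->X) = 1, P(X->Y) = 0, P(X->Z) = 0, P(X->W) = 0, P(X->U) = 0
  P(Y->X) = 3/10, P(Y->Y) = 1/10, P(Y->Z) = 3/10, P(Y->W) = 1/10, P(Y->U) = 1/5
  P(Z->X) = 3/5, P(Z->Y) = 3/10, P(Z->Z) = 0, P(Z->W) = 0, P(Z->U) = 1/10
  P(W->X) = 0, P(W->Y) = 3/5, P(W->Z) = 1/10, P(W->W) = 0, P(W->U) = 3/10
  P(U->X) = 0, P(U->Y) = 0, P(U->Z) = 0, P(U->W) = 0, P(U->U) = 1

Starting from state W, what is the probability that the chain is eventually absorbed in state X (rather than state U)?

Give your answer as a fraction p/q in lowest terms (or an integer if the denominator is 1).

Let a_i = P(absorbed in X | start in state i).
Boundary conditions: a_X = 1, a_U = 0.
For each transient state i, a_i = sum_j P(i->j) * a_j:
  a_Y = 3/10*a_X + 1/10*a_Y + 3/10*a_Z + 1/10*a_W + 1/5*a_U
  a_Z = 3/5*a_X + 3/10*a_Y + 0*a_Z + 0*a_W + 1/10*a_U
  a_W = 0*a_X + 3/5*a_Y + 1/10*a_Z + 0*a_W + 3/10*a_U

Substituting a_X = 1 and a_U = 0, rearrange to (I - Q) a = r where r[i] = P(i -> X):
  [9/10, -3/10, -1/10] . (a_Y, a_Z, a_W) = 3/10
  [-3/10, 1, 0] . (a_Y, a_Z, a_W) = 3/5
  [-3/5, -1/10, 1] . (a_Y, a_Z, a_W) = 0

Solving yields:
  a_Y = 54/83
  a_Z = 66/83
  a_W = 39/83

Starting state is W, so the absorption probability is a_W = 39/83.

Answer: 39/83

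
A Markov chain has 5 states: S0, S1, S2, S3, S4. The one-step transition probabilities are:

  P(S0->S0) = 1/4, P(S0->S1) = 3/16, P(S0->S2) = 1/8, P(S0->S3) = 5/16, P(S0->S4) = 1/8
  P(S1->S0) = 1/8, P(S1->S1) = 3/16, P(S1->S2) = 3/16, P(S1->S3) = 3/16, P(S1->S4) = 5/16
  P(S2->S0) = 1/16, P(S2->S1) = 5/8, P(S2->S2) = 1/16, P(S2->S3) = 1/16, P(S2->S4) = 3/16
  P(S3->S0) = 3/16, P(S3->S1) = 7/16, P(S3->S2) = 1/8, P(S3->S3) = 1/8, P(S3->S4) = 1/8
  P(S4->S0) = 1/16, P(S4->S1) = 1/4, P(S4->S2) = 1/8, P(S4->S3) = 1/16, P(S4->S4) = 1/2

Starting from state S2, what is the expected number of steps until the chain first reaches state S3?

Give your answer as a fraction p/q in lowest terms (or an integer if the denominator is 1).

Answer: 9376/1199

Derivation:
Let h_i = expected steps to first reach S3 from state i.
Boundary: h_S3 = 0.
First-step equations for the other states:
  h_S0 = 1 + 1/4*h_S0 + 3/16*h_S1 + 1/8*h_S2 + 5/16*h_S3 + 1/8*h_S4
  h_S1 = 1 + 1/8*h_S0 + 3/16*h_S1 + 3/16*h_S2 + 3/16*h_S3 + 5/16*h_S4
  h_S2 = 1 + 1/16*h_S0 + 5/8*h_S1 + 1/16*h_S2 + 1/16*h_S3 + 3/16*h_S4
  h_S4 = 1 + 1/16*h_S0 + 1/4*h_S1 + 1/8*h_S2 + 1/16*h_S3 + 1/2*h_S4

Substituting h_S3 = 0 and rearranging gives the linear system (I - Q) h = 1:
  [3/4, -3/16, -1/8, -1/8] . (h_S0, h_S1, h_S2, h_S4) = 1
  [-1/8, 13/16, -3/16, -5/16] . (h_S0, h_S1, h_S2, h_S4) = 1
  [-1/16, -5/8, 15/16, -3/16] . (h_S0, h_S1, h_S2, h_S4) = 1
  [-1/16, -1/4, -1/8, 1/2] . (h_S0, h_S1, h_S2, h_S4) = 1

Solving yields:
  h_S0 = 6928/1199
  h_S1 = 8496/1199
  h_S2 = 9376/1199
  h_S4 = 896/109

Starting state is S2, so the expected hitting time is h_S2 = 9376/1199.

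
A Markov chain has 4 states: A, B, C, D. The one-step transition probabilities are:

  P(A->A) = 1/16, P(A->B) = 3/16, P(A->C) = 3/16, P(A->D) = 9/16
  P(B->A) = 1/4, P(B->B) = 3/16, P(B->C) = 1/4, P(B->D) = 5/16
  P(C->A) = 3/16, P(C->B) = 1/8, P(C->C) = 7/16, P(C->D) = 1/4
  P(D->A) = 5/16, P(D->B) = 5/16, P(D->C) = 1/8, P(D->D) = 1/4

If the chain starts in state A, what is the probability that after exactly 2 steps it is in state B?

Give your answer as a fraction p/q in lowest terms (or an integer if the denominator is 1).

Answer: 63/256

Derivation:
Computing P^2 by repeated multiplication:
P^1 =
  A: [1/16, 3/16, 3/16, 9/16]
  B: [1/4, 3/16, 1/4, 5/16]
  C: [3/16, 1/8, 7/16, 1/4]
  D: [5/16, 5/16, 1/8, 1/4]
P^2 =
  A: [67/256, 63/256, 27/128, 9/32]
  B: [53/256, 27/128, 31/128, 87/256]
  C: [13/64, 49/256, 37/128, 81/256]
  D: [51/256, 27/128, 57/256, 47/128]

(P^2)[A -> B] = 63/256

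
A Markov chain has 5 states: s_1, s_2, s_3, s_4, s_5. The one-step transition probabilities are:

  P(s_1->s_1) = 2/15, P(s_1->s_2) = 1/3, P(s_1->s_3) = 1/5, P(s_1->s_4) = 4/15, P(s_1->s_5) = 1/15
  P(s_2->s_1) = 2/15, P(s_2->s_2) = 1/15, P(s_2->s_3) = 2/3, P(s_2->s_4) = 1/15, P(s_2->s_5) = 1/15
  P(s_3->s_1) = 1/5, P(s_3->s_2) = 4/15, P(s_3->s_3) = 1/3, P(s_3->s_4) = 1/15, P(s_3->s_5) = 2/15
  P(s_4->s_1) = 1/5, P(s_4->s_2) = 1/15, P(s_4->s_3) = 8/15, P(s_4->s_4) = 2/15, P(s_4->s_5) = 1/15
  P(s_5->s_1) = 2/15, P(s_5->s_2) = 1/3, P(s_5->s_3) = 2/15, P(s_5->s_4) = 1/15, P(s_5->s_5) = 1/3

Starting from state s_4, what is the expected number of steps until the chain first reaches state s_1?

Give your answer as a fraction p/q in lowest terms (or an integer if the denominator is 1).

Answer: 22395/4009

Derivation:
Let h_i = expected steps to first reach s_1 from state i.
Boundary: h_s_1 = 0.
First-step equations for the other states:
  h_s_2 = 1 + 2/15*h_s_1 + 1/15*h_s_2 + 2/3*h_s_3 + 1/15*h_s_4 + 1/15*h_s_5
  h_s_3 = 1 + 1/5*h_s_1 + 4/15*h_s_2 + 1/3*h_s_3 + 1/15*h_s_4 + 2/15*h_s_5
  h_s_4 = 1 + 1/5*h_s_1 + 1/15*h_s_2 + 8/15*h_s_3 + 2/15*h_s_4 + 1/15*h_s_5
  h_s_5 = 1 + 2/15*h_s_1 + 1/3*h_s_2 + 2/15*h_s_3 + 1/15*h_s_4 + 1/3*h_s_5

Substituting h_s_1 = 0 and rearranging gives the linear system (I - Q) h = 1:
  [14/15, -2/3, -1/15, -1/15] . (h_s_2, h_s_3, h_s_4, h_s_5) = 1
  [-4/15, 2/3, -1/15, -2/15] . (h_s_2, h_s_3, h_s_4, h_s_5) = 1
  [-1/15, -8/15, 13/15, -1/15] . (h_s_2, h_s_3, h_s_4, h_s_5) = 1
  [-1/3, -2/15, -1/15, 2/3] . (h_s_2, h_s_3, h_s_4, h_s_5) = 1

Solving yields:
  h_s_2 = 1260/211
  h_s_3 = 22785/4009
  h_s_4 = 22395/4009
  h_s_5 = 24780/4009

Starting state is s_4, so the expected hitting time is h_s_4 = 22395/4009.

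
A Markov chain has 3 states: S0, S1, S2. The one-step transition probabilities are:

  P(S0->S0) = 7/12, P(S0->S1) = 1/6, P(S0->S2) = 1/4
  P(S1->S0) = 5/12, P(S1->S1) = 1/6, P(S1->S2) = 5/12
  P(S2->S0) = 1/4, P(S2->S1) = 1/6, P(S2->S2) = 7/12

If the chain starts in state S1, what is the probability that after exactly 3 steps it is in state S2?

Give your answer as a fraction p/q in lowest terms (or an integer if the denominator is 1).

Computing P^3 by repeated multiplication:
P^1 =
  S0: [7/12, 1/6, 1/4]
  S1: [5/12, 1/6, 5/12]
  S2: [1/4, 1/6, 7/12]
P^2 =
  S0: [17/36, 1/6, 13/36]
  S1: [5/12, 1/6, 5/12]
  S2: [13/36, 1/6, 17/36]
P^3 =
  S0: [47/108, 1/6, 43/108]
  S1: [5/12, 1/6, 5/12]
  S2: [43/108, 1/6, 47/108]

(P^3)[S1 -> S2] = 5/12

Answer: 5/12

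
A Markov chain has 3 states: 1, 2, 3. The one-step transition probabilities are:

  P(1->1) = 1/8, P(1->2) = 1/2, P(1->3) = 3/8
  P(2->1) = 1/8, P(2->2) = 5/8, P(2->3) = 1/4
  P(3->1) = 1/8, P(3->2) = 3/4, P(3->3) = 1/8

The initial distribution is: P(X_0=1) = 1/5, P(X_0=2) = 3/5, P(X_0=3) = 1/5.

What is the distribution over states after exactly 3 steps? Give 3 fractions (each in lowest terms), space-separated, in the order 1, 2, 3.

Propagating the distribution step by step (d_{t+1} = d_t * P):
d_0 = (1=1/5, 2=3/5, 3=1/5)
  d_1[1] = 1/5*1/8 + 3/5*1/8 + 1/5*1/8 = 1/8
  d_1[2] = 1/5*1/2 + 3/5*5/8 + 1/5*3/4 = 5/8
  d_1[3] = 1/5*3/8 + 3/5*1/4 + 1/5*1/8 = 1/4
d_1 = (1=1/8, 2=5/8, 3=1/4)
  d_2[1] = 1/8*1/8 + 5/8*1/8 + 1/4*1/8 = 1/8
  d_2[2] = 1/8*1/2 + 5/8*5/8 + 1/4*3/4 = 41/64
  d_2[3] = 1/8*3/8 + 5/8*1/4 + 1/4*1/8 = 15/64
d_2 = (1=1/8, 2=41/64, 3=15/64)
  d_3[1] = 1/8*1/8 + 41/64*1/8 + 15/64*1/8 = 1/8
  d_3[2] = 1/8*1/2 + 41/64*5/8 + 15/64*3/4 = 327/512
  d_3[3] = 1/8*3/8 + 41/64*1/4 + 15/64*1/8 = 121/512
d_3 = (1=1/8, 2=327/512, 3=121/512)

Answer: 1/8 327/512 121/512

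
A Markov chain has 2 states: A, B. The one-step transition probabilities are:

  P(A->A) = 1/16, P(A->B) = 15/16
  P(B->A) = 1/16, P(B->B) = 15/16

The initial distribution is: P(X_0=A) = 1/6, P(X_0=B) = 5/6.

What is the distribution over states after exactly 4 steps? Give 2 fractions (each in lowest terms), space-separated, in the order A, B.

Answer: 1/16 15/16

Derivation:
Propagating the distribution step by step (d_{t+1} = d_t * P):
d_0 = (A=1/6, B=5/6)
  d_1[A] = 1/6*1/16 + 5/6*1/16 = 1/16
  d_1[B] = 1/6*15/16 + 5/6*15/16 = 15/16
d_1 = (A=1/16, B=15/16)
  d_2[A] = 1/16*1/16 + 15/16*1/16 = 1/16
  d_2[B] = 1/16*15/16 + 15/16*15/16 = 15/16
d_2 = (A=1/16, B=15/16)
  d_3[A] = 1/16*1/16 + 15/16*1/16 = 1/16
  d_3[B] = 1/16*15/16 + 15/16*15/16 = 15/16
d_3 = (A=1/16, B=15/16)
  d_4[A] = 1/16*1/16 + 15/16*1/16 = 1/16
  d_4[B] = 1/16*15/16 + 15/16*15/16 = 15/16
d_4 = (A=1/16, B=15/16)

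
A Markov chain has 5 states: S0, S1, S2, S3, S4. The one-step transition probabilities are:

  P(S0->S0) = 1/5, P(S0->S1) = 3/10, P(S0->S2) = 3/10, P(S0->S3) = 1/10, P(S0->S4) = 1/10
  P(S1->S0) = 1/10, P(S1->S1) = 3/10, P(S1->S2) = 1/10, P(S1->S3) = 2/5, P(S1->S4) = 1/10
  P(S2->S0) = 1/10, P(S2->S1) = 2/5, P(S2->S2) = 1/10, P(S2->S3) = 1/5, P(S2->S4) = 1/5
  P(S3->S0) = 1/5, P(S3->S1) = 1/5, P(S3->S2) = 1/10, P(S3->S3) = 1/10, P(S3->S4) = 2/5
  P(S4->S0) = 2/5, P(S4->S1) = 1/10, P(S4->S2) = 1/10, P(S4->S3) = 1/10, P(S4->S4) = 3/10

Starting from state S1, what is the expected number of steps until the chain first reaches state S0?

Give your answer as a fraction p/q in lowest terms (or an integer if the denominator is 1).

Let h_i = expected steps to first reach S0 from state i.
Boundary: h_S0 = 0.
First-step equations for the other states:
  h_S1 = 1 + 1/10*h_S0 + 3/10*h_S1 + 1/10*h_S2 + 2/5*h_S3 + 1/10*h_S4
  h_S2 = 1 + 1/10*h_S0 + 2/5*h_S1 + 1/10*h_S2 + 1/5*h_S3 + 1/5*h_S4
  h_S3 = 1 + 1/5*h_S0 + 1/5*h_S1 + 1/10*h_S2 + 1/10*h_S3 + 2/5*h_S4
  h_S4 = 1 + 2/5*h_S0 + 1/10*h_S1 + 1/10*h_S2 + 1/10*h_S3 + 3/10*h_S4

Substituting h_S0 = 0 and rearranging gives the linear system (I - Q) h = 1:
  [7/10, -1/10, -2/5, -1/10] . (h_S1, h_S2, h_S3, h_S4) = 1
  [-2/5, 9/10, -1/5, -1/5] . (h_S1, h_S2, h_S3, h_S4) = 1
  [-1/5, -1/10, 9/10, -2/5] . (h_S1, h_S2, h_S3, h_S4) = 1
  [-1/10, -1/10, -1/10, 7/10] . (h_S1, h_S2, h_S3, h_S4) = 1

Solving yields:
  h_S1 = 2825/543
  h_S2 = 940/181
  h_S3 = 800/181
  h_S4 = 1925/543

Starting state is S1, so the expected hitting time is h_S1 = 2825/543.

Answer: 2825/543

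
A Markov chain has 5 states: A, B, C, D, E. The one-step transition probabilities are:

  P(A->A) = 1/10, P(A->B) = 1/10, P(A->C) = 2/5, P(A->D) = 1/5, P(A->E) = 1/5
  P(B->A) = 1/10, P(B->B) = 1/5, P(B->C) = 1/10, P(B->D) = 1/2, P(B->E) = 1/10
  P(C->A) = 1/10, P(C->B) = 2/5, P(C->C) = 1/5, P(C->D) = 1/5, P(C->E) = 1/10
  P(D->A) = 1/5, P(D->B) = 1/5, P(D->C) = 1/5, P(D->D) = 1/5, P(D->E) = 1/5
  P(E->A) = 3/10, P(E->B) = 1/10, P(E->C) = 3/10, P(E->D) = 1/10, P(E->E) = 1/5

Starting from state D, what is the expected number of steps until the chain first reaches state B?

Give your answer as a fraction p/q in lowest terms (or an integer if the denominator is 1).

Answer: 515/111

Derivation:
Let h_i = expected steps to first reach B from state i.
Boundary: h_B = 0.
First-step equations for the other states:
  h_A = 1 + 1/10*h_A + 1/10*h_B + 2/5*h_C + 1/5*h_D + 1/5*h_E
  h_C = 1 + 1/10*h_A + 2/5*h_B + 1/5*h_C + 1/5*h_D + 1/10*h_E
  h_D = 1 + 1/5*h_A + 1/5*h_B + 1/5*h_C + 1/5*h_D + 1/5*h_E
  h_E = 1 + 3/10*h_A + 1/10*h_B + 3/10*h_C + 1/10*h_D + 1/5*h_E

Substituting h_B = 0 and rearranging gives the linear system (I - Q) h = 1:
  [9/10, -2/5, -1/5, -1/5] . (h_A, h_C, h_D, h_E) = 1
  [-1/10, 4/5, -1/5, -1/10] . (h_A, h_C, h_D, h_E) = 1
  [-1/5, -1/5, 4/5, -1/5] . (h_A, h_C, h_D, h_E) = 1
  [-3/10, -3/10, -1/10, 4/5] . (h_A, h_C, h_D, h_E) = 1

Solving yields:
  h_A = 5960/1221
  h_C = 135/37
  h_D = 515/111
  h_E = 6140/1221

Starting state is D, so the expected hitting time is h_D = 515/111.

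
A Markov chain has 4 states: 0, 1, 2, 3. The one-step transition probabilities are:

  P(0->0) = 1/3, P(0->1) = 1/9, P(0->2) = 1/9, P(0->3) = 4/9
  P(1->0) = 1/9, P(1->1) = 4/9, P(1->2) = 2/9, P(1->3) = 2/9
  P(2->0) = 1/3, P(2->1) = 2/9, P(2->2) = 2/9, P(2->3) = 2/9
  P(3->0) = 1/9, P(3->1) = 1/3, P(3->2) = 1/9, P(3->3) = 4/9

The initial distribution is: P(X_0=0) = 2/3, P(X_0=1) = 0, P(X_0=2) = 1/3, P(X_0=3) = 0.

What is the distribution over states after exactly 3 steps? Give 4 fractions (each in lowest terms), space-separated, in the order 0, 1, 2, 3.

Answer: 419/2187 217/729 341/2187 776/2187

Derivation:
Propagating the distribution step by step (d_{t+1} = d_t * P):
d_0 = (0=2/3, 1=0, 2=1/3, 3=0)
  d_1[0] = 2/3*1/3 + 0*1/9 + 1/3*1/3 + 0*1/9 = 1/3
  d_1[1] = 2/3*1/9 + 0*4/9 + 1/3*2/9 + 0*1/3 = 4/27
  d_1[2] = 2/3*1/9 + 0*2/9 + 1/3*2/9 + 0*1/9 = 4/27
  d_1[3] = 2/3*4/9 + 0*2/9 + 1/3*2/9 + 0*4/9 = 10/27
d_1 = (0=1/3, 1=4/27, 2=4/27, 3=10/27)
  d_2[0] = 1/3*1/3 + 4/27*1/9 + 4/27*1/3 + 10/27*1/9 = 53/243
  d_2[1] = 1/3*1/9 + 4/27*4/9 + 4/27*2/9 + 10/27*1/3 = 7/27
  d_2[2] = 1/3*1/9 + 4/27*2/9 + 4/27*2/9 + 10/27*1/9 = 35/243
  d_2[3] = 1/3*4/9 + 4/27*2/9 + 4/27*2/9 + 10/27*4/9 = 92/243
d_2 = (0=53/243, 1=7/27, 2=35/243, 3=92/243)
  d_3[0] = 53/243*1/3 + 7/27*1/9 + 35/243*1/3 + 92/243*1/9 = 419/2187
  d_3[1] = 53/243*1/9 + 7/27*4/9 + 35/243*2/9 + 92/243*1/3 = 217/729
  d_3[2] = 53/243*1/9 + 7/27*2/9 + 35/243*2/9 + 92/243*1/9 = 341/2187
  d_3[3] = 53/243*4/9 + 7/27*2/9 + 35/243*2/9 + 92/243*4/9 = 776/2187
d_3 = (0=419/2187, 1=217/729, 2=341/2187, 3=776/2187)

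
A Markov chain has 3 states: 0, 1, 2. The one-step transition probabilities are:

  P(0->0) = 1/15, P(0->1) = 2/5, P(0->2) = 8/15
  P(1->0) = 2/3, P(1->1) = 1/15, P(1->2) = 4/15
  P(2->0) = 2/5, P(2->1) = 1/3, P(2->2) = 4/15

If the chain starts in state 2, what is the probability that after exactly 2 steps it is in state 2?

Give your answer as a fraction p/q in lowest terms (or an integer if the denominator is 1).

Computing P^2 by repeated multiplication:
P^1 =
  0: [1/15, 2/5, 8/15]
  1: [2/3, 1/15, 4/15]
  2: [2/5, 1/3, 4/15]
P^2 =
  0: [109/225, 52/225, 64/225]
  1: [44/225, 9/25, 4/9]
  2: [16/45, 61/225, 28/75]

(P^2)[2 -> 2] = 28/75

Answer: 28/75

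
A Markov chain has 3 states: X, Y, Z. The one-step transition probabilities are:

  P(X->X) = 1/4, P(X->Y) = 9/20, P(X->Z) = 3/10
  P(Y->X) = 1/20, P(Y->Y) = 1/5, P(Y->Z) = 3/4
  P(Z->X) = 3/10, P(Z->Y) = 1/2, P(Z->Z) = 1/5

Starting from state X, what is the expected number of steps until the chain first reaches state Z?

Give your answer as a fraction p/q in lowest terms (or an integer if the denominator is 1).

Let h_i = expected steps to first reach Z from state i.
Boundary: h_Z = 0.
First-step equations for the other states:
  h_X = 1 + 1/4*h_X + 9/20*h_Y + 3/10*h_Z
  h_Y = 1 + 1/20*h_X + 1/5*h_Y + 3/4*h_Z

Substituting h_Z = 0 and rearranging gives the linear system (I - Q) h = 1:
  [3/4, -9/20] . (h_X, h_Y) = 1
  [-1/20, 4/5] . (h_X, h_Y) = 1

Solving yields:
  h_X = 500/231
  h_Y = 320/231

Starting state is X, so the expected hitting time is h_X = 500/231.

Answer: 500/231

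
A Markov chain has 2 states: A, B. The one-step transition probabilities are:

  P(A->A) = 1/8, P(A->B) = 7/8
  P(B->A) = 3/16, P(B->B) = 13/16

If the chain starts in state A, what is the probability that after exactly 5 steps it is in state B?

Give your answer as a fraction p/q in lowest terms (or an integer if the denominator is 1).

Computing P^5 by repeated multiplication:
P^1 =
  A: [1/8, 7/8]
  B: [3/16, 13/16]
P^2 =
  A: [23/128, 105/128]
  B: [45/256, 211/256]
P^3 =
  A: [361/2048, 1687/2048]
  B: [723/4096, 3373/4096]
P^4 =
  A: [5783/32768, 26985/32768]
  B: [11565/65536, 53971/65536]
P^5 =
  A: [92521/524288, 431767/524288]
  B: [185043/1048576, 863533/1048576]

(P^5)[A -> B] = 431767/524288

Answer: 431767/524288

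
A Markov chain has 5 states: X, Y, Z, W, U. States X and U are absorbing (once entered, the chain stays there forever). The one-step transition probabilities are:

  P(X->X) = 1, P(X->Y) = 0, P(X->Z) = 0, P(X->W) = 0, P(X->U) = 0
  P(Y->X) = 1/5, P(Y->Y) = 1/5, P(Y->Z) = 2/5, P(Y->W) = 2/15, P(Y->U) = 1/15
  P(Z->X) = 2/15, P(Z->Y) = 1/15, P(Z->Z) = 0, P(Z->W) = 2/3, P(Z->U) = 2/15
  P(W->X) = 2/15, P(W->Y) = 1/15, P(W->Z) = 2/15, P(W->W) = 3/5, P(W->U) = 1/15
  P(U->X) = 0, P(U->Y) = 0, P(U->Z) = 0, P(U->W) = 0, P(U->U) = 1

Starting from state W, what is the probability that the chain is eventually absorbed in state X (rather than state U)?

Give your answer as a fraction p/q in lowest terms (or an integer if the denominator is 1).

Let a_i = P(absorbed in X | start in state i).
Boundary conditions: a_X = 1, a_U = 0.
For each transient state i, a_i = sum_j P(i->j) * a_j:
  a_Y = 1/5*a_X + 1/5*a_Y + 2/5*a_Z + 2/15*a_W + 1/15*a_U
  a_Z = 2/15*a_X + 1/15*a_Y + 0*a_Z + 2/3*a_W + 2/15*a_U
  a_W = 2/15*a_X + 1/15*a_Y + 2/15*a_Z + 3/5*a_W + 1/15*a_U

Substituting a_X = 1 and a_U = 0, rearrange to (I - Q) a = r where r[i] = P(i -> X):
  [4/5, -2/5, -2/15] . (a_Y, a_Z, a_W) = 1/5
  [-1/15, 1, -2/3] . (a_Y, a_Z, a_W) = 2/15
  [-1/15, -2/15, 2/5] . (a_Y, a_Z, a_W) = 2/15

Solving yields:
  a_Y = 47/71
  a_Z = 216/355
  a_W = 459/710

Starting state is W, so the absorption probability is a_W = 459/710.

Answer: 459/710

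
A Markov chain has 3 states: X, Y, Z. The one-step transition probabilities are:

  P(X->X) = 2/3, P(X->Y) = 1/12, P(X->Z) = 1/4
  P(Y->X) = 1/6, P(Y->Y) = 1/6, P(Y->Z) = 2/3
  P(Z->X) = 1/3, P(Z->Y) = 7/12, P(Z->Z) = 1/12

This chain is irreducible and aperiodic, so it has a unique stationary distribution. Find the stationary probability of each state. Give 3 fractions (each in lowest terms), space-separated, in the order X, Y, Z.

The stationary distribution satisfies pi = pi * P, i.e.:
  pi_X = 2/3*pi_X + 1/6*pi_Y + 1/3*pi_Z
  pi_Y = 1/12*pi_X + 1/6*pi_Y + 7/12*pi_Z
  pi_Z = 1/4*pi_X + 2/3*pi_Y + 1/12*pi_Z
with normalization: pi_X + pi_Y + pi_Z = 1.

Using the first 2 balance equations plus normalization, the linear system A*pi = b is:
  [-1/3, 1/6, 1/3] . pi = 0
  [1/12, -5/6, 7/12] . pi = 0
  [1, 1, 1] . pi = 1

Solving yields:
  pi_X = 27/62
  pi_Y = 8/31
  pi_Z = 19/62

Verification (pi * P):
  27/62*2/3 + 8/31*1/6 + 19/62*1/3 = 27/62 = pi_X  (ok)
  27/62*1/12 + 8/31*1/6 + 19/62*7/12 = 8/31 = pi_Y  (ok)
  27/62*1/4 + 8/31*2/3 + 19/62*1/12 = 19/62 = pi_Z  (ok)

Answer: 27/62 8/31 19/62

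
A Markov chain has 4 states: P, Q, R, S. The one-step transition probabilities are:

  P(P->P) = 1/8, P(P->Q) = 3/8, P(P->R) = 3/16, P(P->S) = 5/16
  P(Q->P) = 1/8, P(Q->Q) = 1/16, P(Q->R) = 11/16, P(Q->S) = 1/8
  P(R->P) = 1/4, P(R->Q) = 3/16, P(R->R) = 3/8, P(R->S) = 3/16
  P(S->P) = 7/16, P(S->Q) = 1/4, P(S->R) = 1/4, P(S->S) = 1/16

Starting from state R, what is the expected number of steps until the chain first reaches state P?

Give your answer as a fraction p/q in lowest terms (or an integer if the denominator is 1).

Answer: 400/103

Derivation:
Let h_i = expected steps to first reach P from state i.
Boundary: h_P = 0.
First-step equations for the other states:
  h_Q = 1 + 1/8*h_P + 1/16*h_Q + 11/16*h_R + 1/8*h_S
  h_R = 1 + 1/4*h_P + 3/16*h_Q + 3/8*h_R + 3/16*h_S
  h_S = 1 + 7/16*h_P + 1/4*h_Q + 1/4*h_R + 1/16*h_S

Substituting h_P = 0 and rearranging gives the linear system (I - Q) h = 1:
  [15/16, -11/16, -1/8] . (h_Q, h_R, h_S) = 1
  [-3/16, 5/8, -3/16] . (h_Q, h_R, h_S) = 1
  [-1/4, -1/4, 15/16] . (h_Q, h_R, h_S) = 1

Solving yields:
  h_Q = 448/103
  h_R = 400/103
  h_S = 336/103

Starting state is R, so the expected hitting time is h_R = 400/103.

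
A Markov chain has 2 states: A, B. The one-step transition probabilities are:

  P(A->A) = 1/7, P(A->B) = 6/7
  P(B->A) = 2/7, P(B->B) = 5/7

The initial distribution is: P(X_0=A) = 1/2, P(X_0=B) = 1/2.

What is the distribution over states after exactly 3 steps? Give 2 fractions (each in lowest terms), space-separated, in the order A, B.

Answer: 171/686 515/686

Derivation:
Propagating the distribution step by step (d_{t+1} = d_t * P):
d_0 = (A=1/2, B=1/2)
  d_1[A] = 1/2*1/7 + 1/2*2/7 = 3/14
  d_1[B] = 1/2*6/7 + 1/2*5/7 = 11/14
d_1 = (A=3/14, B=11/14)
  d_2[A] = 3/14*1/7 + 11/14*2/7 = 25/98
  d_2[B] = 3/14*6/7 + 11/14*5/7 = 73/98
d_2 = (A=25/98, B=73/98)
  d_3[A] = 25/98*1/7 + 73/98*2/7 = 171/686
  d_3[B] = 25/98*6/7 + 73/98*5/7 = 515/686
d_3 = (A=171/686, B=515/686)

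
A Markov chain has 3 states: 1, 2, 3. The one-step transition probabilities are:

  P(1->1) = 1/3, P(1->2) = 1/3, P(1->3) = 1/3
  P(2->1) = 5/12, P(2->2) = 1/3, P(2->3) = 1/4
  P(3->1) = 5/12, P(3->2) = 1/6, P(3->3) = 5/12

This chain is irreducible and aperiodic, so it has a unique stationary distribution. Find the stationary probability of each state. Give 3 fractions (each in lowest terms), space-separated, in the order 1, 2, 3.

Answer: 5/13 18/65 22/65

Derivation:
The stationary distribution satisfies pi = pi * P, i.e.:
  pi_1 = 1/3*pi_1 + 5/12*pi_2 + 5/12*pi_3
  pi_2 = 1/3*pi_1 + 1/3*pi_2 + 1/6*pi_3
  pi_3 = 1/3*pi_1 + 1/4*pi_2 + 5/12*pi_3
with normalization: pi_1 + pi_2 + pi_3 = 1.

Using the first 2 balance equations plus normalization, the linear system A*pi = b is:
  [-2/3, 5/12, 5/12] . pi = 0
  [1/3, -2/3, 1/6] . pi = 0
  [1, 1, 1] . pi = 1

Solving yields:
  pi_1 = 5/13
  pi_2 = 18/65
  pi_3 = 22/65

Verification (pi * P):
  5/13*1/3 + 18/65*5/12 + 22/65*5/12 = 5/13 = pi_1  (ok)
  5/13*1/3 + 18/65*1/3 + 22/65*1/6 = 18/65 = pi_2  (ok)
  5/13*1/3 + 18/65*1/4 + 22/65*5/12 = 22/65 = pi_3  (ok)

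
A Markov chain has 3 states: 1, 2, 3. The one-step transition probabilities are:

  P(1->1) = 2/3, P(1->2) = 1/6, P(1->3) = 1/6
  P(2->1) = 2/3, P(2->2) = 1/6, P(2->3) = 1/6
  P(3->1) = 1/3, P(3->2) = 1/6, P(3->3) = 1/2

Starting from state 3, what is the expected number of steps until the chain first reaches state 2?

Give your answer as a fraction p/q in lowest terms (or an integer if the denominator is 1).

Let h_i = expected steps to first reach 2 from state i.
Boundary: h_2 = 0.
First-step equations for the other states:
  h_1 = 1 + 2/3*h_1 + 1/6*h_2 + 1/6*h_3
  h_3 = 1 + 1/3*h_1 + 1/6*h_2 + 1/2*h_3

Substituting h_2 = 0 and rearranging gives the linear system (I - Q) h = 1:
  [1/3, -1/6] . (h_1, h_3) = 1
  [-1/3, 1/2] . (h_1, h_3) = 1

Solving yields:
  h_1 = 6
  h_3 = 6

Starting state is 3, so the expected hitting time is h_3 = 6.

Answer: 6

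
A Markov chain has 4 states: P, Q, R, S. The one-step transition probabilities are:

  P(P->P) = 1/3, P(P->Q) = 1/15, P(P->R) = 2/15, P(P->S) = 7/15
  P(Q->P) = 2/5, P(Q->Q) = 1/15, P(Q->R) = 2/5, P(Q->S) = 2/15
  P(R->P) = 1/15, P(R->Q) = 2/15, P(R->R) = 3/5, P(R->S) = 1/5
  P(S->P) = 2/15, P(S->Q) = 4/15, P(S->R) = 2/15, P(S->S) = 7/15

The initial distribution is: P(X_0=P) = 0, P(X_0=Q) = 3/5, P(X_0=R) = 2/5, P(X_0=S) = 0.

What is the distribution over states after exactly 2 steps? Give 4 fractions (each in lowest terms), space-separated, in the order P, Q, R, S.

Propagating the distribution step by step (d_{t+1} = d_t * P):
d_0 = (P=0, Q=3/5, R=2/5, S=0)
  d_1[P] = 0*1/3 + 3/5*2/5 + 2/5*1/15 + 0*2/15 = 4/15
  d_1[Q] = 0*1/15 + 3/5*1/15 + 2/5*2/15 + 0*4/15 = 7/75
  d_1[R] = 0*2/15 + 3/5*2/5 + 2/5*3/5 + 0*2/15 = 12/25
  d_1[S] = 0*7/15 + 3/5*2/15 + 2/5*1/5 + 0*7/15 = 4/25
d_1 = (P=4/15, Q=7/75, R=12/25, S=4/25)
  d_2[P] = 4/15*1/3 + 7/75*2/5 + 12/25*1/15 + 4/25*2/15 = 202/1125
  d_2[Q] = 4/15*1/15 + 7/75*1/15 + 12/25*2/15 + 4/25*4/15 = 49/375
  d_2[R] = 4/15*2/15 + 7/75*2/5 + 12/25*3/5 + 4/25*2/15 = 86/225
  d_2[S] = 4/15*7/15 + 7/75*2/15 + 12/25*1/5 + 4/25*7/15 = 346/1125
d_2 = (P=202/1125, Q=49/375, R=86/225, S=346/1125)

Answer: 202/1125 49/375 86/225 346/1125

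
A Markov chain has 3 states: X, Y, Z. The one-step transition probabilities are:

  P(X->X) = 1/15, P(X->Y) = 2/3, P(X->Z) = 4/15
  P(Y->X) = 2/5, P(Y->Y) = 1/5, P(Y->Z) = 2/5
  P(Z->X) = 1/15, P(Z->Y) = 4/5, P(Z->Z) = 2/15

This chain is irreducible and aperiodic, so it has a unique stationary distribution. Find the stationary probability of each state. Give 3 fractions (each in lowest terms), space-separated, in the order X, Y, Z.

The stationary distribution satisfies pi = pi * P, i.e.:
  pi_X = 1/15*pi_X + 2/5*pi_Y + 1/15*pi_Z
  pi_Y = 2/3*pi_X + 1/5*pi_Y + 4/5*pi_Z
  pi_Z = 4/15*pi_X + 2/5*pi_Y + 2/15*pi_Z
with normalization: pi_X + pi_Y + pi_Z = 1.

Using the first 2 balance equations plus normalization, the linear system A*pi = b is:
  [-14/15, 2/5, 1/15] . pi = 0
  [2/3, -4/5, 4/5] . pi = 0
  [1, 1, 1] . pi = 1

Solving yields:
  pi_X = 42/185
  pi_Y = 89/185
  pi_Z = 54/185

Verification (pi * P):
  42/185*1/15 + 89/185*2/5 + 54/185*1/15 = 42/185 = pi_X  (ok)
  42/185*2/3 + 89/185*1/5 + 54/185*4/5 = 89/185 = pi_Y  (ok)
  42/185*4/15 + 89/185*2/5 + 54/185*2/15 = 54/185 = pi_Z  (ok)

Answer: 42/185 89/185 54/185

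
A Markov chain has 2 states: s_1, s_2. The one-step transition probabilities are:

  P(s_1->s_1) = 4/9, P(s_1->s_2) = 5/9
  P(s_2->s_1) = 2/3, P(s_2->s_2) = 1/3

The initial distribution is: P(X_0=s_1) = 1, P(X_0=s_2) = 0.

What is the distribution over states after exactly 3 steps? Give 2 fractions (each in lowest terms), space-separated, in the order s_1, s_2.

Propagating the distribution step by step (d_{t+1} = d_t * P):
d_0 = (s_1=1, s_2=0)
  d_1[s_1] = 1*4/9 + 0*2/3 = 4/9
  d_1[s_2] = 1*5/9 + 0*1/3 = 5/9
d_1 = (s_1=4/9, s_2=5/9)
  d_2[s_1] = 4/9*4/9 + 5/9*2/3 = 46/81
  d_2[s_2] = 4/9*5/9 + 5/9*1/3 = 35/81
d_2 = (s_1=46/81, s_2=35/81)
  d_3[s_1] = 46/81*4/9 + 35/81*2/3 = 394/729
  d_3[s_2] = 46/81*5/9 + 35/81*1/3 = 335/729
d_3 = (s_1=394/729, s_2=335/729)

Answer: 394/729 335/729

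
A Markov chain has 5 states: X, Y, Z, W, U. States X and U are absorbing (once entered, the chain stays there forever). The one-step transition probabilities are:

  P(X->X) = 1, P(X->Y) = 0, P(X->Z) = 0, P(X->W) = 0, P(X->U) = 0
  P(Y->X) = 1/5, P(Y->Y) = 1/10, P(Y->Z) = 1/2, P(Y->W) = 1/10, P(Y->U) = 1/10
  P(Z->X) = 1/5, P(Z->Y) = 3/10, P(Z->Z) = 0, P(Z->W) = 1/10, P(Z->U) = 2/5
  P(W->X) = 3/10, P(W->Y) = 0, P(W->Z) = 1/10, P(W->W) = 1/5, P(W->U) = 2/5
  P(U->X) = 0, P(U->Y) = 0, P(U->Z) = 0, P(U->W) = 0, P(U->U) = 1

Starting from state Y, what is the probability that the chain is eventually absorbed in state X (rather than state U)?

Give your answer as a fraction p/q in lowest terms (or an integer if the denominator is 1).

Let a_i = P(absorbed in X | start in state i).
Boundary conditions: a_X = 1, a_U = 0.
For each transient state i, a_i = sum_j P(i->j) * a_j:
  a_Y = 1/5*a_X + 1/10*a_Y + 1/2*a_Z + 1/10*a_W + 1/10*a_U
  a_Z = 1/5*a_X + 3/10*a_Y + 0*a_Z + 1/10*a_W + 2/5*a_U
  a_W = 3/10*a_X + 0*a_Y + 1/10*a_Z + 1/5*a_W + 2/5*a_U

Substituting a_X = 1 and a_U = 0, rearrange to (I - Q) a = r where r[i] = P(i -> X):
  [9/10, -1/2, -1/10] . (a_Y, a_Z, a_W) = 1/5
  [-3/10, 1, -1/10] . (a_Y, a_Z, a_W) = 1/5
  [0, -1/10, 4/5] . (a_Y, a_Z, a_W) = 3/10

Solving yields:
  a_Y = 95/196
  a_Z = 19/49
  a_W = 83/196

Starting state is Y, so the absorption probability is a_Y = 95/196.

Answer: 95/196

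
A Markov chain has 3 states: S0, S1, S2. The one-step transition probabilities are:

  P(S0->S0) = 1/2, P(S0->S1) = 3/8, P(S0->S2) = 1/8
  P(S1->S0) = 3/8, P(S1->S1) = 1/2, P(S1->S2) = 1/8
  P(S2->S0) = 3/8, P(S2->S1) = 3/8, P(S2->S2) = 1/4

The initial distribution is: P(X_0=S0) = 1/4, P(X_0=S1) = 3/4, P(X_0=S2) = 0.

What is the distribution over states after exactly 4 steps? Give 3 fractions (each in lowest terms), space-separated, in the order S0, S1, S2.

Answer: 7021/16384 7023/16384 585/4096

Derivation:
Propagating the distribution step by step (d_{t+1} = d_t * P):
d_0 = (S0=1/4, S1=3/4, S2=0)
  d_1[S0] = 1/4*1/2 + 3/4*3/8 + 0*3/8 = 13/32
  d_1[S1] = 1/4*3/8 + 3/4*1/2 + 0*3/8 = 15/32
  d_1[S2] = 1/4*1/8 + 3/4*1/8 + 0*1/4 = 1/8
d_1 = (S0=13/32, S1=15/32, S2=1/8)
  d_2[S0] = 13/32*1/2 + 15/32*3/8 + 1/8*3/8 = 109/256
  d_2[S1] = 13/32*3/8 + 15/32*1/2 + 1/8*3/8 = 111/256
  d_2[S2] = 13/32*1/8 + 15/32*1/8 + 1/8*1/4 = 9/64
d_2 = (S0=109/256, S1=111/256, S2=9/64)
  d_3[S0] = 109/256*1/2 + 111/256*3/8 + 9/64*3/8 = 877/2048
  d_3[S1] = 109/256*3/8 + 111/256*1/2 + 9/64*3/8 = 879/2048
  d_3[S2] = 109/256*1/8 + 111/256*1/8 + 9/64*1/4 = 73/512
d_3 = (S0=877/2048, S1=879/2048, S2=73/512)
  d_4[S0] = 877/2048*1/2 + 879/2048*3/8 + 73/512*3/8 = 7021/16384
  d_4[S1] = 877/2048*3/8 + 879/2048*1/2 + 73/512*3/8 = 7023/16384
  d_4[S2] = 877/2048*1/8 + 879/2048*1/8 + 73/512*1/4 = 585/4096
d_4 = (S0=7021/16384, S1=7023/16384, S2=585/4096)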